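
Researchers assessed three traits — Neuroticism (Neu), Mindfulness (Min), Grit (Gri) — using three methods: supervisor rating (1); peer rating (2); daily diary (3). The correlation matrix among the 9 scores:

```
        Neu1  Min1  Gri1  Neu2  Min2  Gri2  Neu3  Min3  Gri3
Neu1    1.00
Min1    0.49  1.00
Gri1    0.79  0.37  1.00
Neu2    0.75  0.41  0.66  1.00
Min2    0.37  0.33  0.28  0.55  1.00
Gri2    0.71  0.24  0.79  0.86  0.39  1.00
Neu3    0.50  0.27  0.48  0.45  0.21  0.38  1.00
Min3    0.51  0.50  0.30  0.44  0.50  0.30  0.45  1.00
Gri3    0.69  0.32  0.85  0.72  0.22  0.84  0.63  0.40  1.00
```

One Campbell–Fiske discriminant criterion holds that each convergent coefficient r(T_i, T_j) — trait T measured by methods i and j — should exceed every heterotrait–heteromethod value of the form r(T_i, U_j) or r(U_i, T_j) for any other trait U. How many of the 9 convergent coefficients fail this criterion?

4

Checking each validity diagonal entry against its comparison values:
Neu (methods 1·2): 0.75 vs {0.37, 0.41, 0.71, 0.66} → pass.
Neu (methods 1·3): 0.50 vs {0.51, 0.27, 0.69, 0.48} → fail.
Neu (methods 2·3): 0.45 vs {0.44, 0.21, 0.72, 0.38} → fail.
Min (methods 1·2): 0.33 vs {0.41, 0.37, 0.24, 0.28} → fail.
Min (methods 1·3): 0.50 vs {0.27, 0.51, 0.32, 0.30} → fail.
Min (methods 2·3): 0.50 vs {0.21, 0.44, 0.22, 0.30} → pass.
Gri (methods 1·2): 0.79 vs {0.66, 0.71, 0.28, 0.24} → pass.
Gri (methods 1·3): 0.85 vs {0.48, 0.69, 0.30, 0.32} → pass.
Gri (methods 2·3): 0.84 vs {0.38, 0.72, 0.30, 0.22} → pass.
4 of 9 fail.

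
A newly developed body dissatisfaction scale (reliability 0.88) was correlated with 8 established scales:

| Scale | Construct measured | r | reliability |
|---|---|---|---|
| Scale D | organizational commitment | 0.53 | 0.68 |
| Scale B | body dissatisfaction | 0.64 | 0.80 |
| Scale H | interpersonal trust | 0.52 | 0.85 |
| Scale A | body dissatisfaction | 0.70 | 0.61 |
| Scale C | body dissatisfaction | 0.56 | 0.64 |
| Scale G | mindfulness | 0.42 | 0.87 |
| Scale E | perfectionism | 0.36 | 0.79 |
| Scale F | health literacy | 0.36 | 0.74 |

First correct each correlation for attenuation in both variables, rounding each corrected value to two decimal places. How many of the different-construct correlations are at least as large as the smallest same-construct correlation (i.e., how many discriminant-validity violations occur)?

0

Disattenuated r (r / √(r_scale · r_new)):
  Scale D (disc): 0.53 / √(0.68·0.88) = 0.69
  Scale B (conv): 0.64 / √(0.80·0.88) = 0.76
  Scale H (disc): 0.52 / √(0.85·0.88) = 0.60
  Scale A (conv): 0.70 / √(0.61·0.88) = 0.96
  Scale C (conv): 0.56 / √(0.64·0.88) = 0.75
  Scale G (disc): 0.42 / √(0.87·0.88) = 0.48
  Scale E (disc): 0.36 / √(0.79·0.88) = 0.43
  Scale F (disc): 0.36 / √(0.74·0.88) = 0.45
Smallest convergent = 0.75. Discriminant values: 0.69, 0.60, 0.48, 0.43, 0.45; count ≥ 0.75 → 0.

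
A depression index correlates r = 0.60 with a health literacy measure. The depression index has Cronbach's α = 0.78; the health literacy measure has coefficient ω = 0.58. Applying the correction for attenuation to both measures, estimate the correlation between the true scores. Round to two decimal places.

r_true = r_obs / √(r_xx · r_yy) = 0.60 / √(0.78 × 0.58) = 0.60 / √0.4524 = 0.60 / 0.6726 ≈ 0.89.

0.89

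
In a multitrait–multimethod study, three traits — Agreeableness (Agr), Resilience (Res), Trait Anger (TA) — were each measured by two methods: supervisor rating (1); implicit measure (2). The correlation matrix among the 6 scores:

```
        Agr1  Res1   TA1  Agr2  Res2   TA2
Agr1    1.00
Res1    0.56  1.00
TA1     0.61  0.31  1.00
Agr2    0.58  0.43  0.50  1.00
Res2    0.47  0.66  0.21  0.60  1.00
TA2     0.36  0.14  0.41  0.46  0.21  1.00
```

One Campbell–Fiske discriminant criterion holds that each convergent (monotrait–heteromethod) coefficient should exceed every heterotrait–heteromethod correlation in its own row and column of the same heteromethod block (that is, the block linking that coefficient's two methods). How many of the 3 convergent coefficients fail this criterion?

Convergent coefficients and their comparison sets:
Agr (methods 1·2): 0.58 vs {0.47, 0.43, 0.36, 0.50} → pass.
Res (methods 1·2): 0.66 vs {0.43, 0.47, 0.14, 0.21} → pass.
TA (methods 1·2): 0.41 vs {0.50, 0.36, 0.21, 0.14} → fail.
1 of 3 fail.

1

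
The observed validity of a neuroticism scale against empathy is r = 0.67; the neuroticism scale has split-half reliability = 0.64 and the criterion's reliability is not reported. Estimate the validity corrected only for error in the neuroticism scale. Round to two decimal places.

0.84

Single correction: r_c = r_obs / √r_xx = 0.67 / √0.64 = 0.67 / 0.8000 ≈ 0.84.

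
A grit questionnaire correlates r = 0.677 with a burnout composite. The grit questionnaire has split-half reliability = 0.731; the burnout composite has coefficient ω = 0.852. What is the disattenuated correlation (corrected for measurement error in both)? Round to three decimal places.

r_true = r_obs / √(r_xx · r_yy) = 0.677 / √(0.731 × 0.852) = 0.677 / √0.622812 = 0.677 / 0.7892 ≈ 0.858.

0.858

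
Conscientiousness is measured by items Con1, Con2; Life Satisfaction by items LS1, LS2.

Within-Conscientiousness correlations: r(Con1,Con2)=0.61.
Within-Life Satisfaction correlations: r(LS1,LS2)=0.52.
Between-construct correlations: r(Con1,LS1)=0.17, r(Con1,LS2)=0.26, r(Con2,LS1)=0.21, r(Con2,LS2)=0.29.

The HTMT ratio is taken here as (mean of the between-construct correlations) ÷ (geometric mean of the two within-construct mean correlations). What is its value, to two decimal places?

0.41

Mean heterotrait r = 0.93/4 = 0.2325.
Mean within-Con = 0.61/1 = 0.6100; mean within-LS = 0.52/1 = 0.5200.
Geometric mean = √(0.6100 × 0.5200) = 0.5632.
HTMT = 0.2325 / 0.5632 = 0.41.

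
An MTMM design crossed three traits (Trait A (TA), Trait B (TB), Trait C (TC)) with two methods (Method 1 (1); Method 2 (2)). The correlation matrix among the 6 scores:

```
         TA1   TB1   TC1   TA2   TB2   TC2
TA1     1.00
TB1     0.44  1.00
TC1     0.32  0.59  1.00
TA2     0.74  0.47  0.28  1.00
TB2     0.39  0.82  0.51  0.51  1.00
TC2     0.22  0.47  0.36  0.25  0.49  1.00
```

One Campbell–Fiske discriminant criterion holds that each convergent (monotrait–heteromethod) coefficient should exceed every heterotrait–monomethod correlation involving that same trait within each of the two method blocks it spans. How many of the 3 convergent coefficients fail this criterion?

Each convergent coefficient versus the relevant comparison correlations:
TA (methods 1·2): 0.74 vs {0.44, 0.51, 0.32, 0.25} → pass.
TB (methods 1·2): 0.82 vs {0.44, 0.51, 0.59, 0.49} → pass.
TC (methods 1·2): 0.36 vs {0.32, 0.25, 0.59, 0.49} → fail.
1 of 3 fail.

1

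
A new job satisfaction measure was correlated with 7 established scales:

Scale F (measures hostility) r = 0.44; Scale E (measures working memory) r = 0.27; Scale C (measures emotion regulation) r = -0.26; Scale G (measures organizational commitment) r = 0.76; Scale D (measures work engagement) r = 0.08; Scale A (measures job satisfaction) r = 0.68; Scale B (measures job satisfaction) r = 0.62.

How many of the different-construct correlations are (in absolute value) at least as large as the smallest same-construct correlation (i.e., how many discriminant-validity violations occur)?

Convergent (same construct = job satisfaction): Scale A, Scale B.
Smallest convergent = 0.62. Discriminant |r|: 0.44, 0.27, 0.26, 0.76, 0.08; count ≥ 0.62 → 1.

1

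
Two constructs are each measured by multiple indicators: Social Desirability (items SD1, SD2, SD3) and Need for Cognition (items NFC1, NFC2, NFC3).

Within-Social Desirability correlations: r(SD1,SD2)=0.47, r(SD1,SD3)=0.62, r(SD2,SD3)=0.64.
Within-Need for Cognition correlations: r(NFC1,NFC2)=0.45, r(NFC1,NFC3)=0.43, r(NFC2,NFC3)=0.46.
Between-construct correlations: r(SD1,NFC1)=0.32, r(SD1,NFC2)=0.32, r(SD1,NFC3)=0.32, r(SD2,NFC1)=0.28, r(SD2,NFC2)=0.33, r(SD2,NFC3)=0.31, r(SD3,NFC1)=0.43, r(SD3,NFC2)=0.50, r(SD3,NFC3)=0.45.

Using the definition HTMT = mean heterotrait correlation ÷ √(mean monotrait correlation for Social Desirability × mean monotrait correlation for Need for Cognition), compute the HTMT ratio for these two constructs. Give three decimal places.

Mean between = 3.26/9 = 0.3622.
Mean within-SD = 1.73/3 = 0.5767; mean within-NFC = 1.34/3 = 0.4467.
Geometric mean = √(0.5767 × 0.4467) = 0.5076.
HTMT = 0.3622 / 0.5076 = 0.714.

0.714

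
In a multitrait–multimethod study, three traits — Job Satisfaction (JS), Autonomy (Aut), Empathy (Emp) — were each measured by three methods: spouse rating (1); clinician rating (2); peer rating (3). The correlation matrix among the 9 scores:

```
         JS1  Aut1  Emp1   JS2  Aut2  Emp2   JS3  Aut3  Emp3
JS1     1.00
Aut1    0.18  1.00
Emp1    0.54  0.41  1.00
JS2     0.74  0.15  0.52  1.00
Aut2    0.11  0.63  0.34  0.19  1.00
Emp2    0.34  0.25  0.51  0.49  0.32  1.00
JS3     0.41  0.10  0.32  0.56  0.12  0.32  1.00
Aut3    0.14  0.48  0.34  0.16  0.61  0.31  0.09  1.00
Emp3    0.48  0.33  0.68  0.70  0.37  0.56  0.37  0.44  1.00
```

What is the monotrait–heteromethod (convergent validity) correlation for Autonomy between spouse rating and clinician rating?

Same trait (Aut), different methods: r(Aut1, Aut2) = 0.63.

0.63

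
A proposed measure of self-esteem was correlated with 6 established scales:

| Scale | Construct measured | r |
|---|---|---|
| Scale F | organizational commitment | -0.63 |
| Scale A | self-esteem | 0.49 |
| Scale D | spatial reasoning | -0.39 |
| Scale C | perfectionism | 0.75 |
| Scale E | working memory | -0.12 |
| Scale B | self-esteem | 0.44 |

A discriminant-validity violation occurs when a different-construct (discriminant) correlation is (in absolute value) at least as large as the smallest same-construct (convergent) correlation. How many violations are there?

2

Convergent (same construct = self-esteem): Scale A, Scale B.
Smallest convergent = 0.44. Discriminant |r|: 0.63, 0.39, 0.75, 0.12; count ≥ 0.44 → 2.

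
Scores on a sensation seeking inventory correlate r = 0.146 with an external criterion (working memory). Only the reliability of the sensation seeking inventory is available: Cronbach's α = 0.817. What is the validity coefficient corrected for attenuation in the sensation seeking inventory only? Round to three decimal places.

Single correction: r_c = r_obs / √r_xx = 0.146 / √0.817 = 0.146 / 0.9039 ≈ 0.162.

0.162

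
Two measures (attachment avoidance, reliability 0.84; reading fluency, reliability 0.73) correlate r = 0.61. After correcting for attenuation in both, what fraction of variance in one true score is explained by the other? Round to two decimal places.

Disattenuated r = 0.61 / √(0.84 × 0.73) = 0.61 / 0.7831 = 0.7790.
Shared true-score variance = 0.7790² = 0.6068 ≈ 0.61.

0.61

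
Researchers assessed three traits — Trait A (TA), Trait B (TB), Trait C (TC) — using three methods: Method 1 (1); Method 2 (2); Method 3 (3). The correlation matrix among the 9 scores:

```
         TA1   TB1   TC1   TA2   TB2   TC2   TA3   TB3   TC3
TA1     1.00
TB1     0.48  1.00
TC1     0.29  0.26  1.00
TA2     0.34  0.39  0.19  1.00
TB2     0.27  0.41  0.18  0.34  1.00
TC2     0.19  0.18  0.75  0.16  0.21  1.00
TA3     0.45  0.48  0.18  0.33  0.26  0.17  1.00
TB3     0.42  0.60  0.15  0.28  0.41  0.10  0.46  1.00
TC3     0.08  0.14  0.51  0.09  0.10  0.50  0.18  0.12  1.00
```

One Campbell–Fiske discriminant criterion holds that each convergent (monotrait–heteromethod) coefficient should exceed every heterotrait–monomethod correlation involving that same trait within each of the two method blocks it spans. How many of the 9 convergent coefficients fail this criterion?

Convergent coefficients and their comparison sets:
TA (methods 1·2): 0.34 vs {0.48, 0.34, 0.29, 0.16} → fail.
TA (methods 1·3): 0.45 vs {0.48, 0.46, 0.29, 0.18} → fail.
TA (methods 2·3): 0.33 vs {0.34, 0.46, 0.16, 0.18} → fail.
TB (methods 1·2): 0.41 vs {0.48, 0.34, 0.26, 0.21} → fail.
TB (methods 1·3): 0.60 vs {0.48, 0.46, 0.26, 0.12} → pass.
TB (methods 2·3): 0.41 vs {0.34, 0.46, 0.21, 0.12} → fail.
TC (methods 1·2): 0.75 vs {0.29, 0.16, 0.26, 0.21} → pass.
TC (methods 1·3): 0.51 vs {0.29, 0.18, 0.26, 0.12} → pass.
TC (methods 2·3): 0.50 vs {0.16, 0.18, 0.21, 0.12} → pass.
5 of 9 fail.

5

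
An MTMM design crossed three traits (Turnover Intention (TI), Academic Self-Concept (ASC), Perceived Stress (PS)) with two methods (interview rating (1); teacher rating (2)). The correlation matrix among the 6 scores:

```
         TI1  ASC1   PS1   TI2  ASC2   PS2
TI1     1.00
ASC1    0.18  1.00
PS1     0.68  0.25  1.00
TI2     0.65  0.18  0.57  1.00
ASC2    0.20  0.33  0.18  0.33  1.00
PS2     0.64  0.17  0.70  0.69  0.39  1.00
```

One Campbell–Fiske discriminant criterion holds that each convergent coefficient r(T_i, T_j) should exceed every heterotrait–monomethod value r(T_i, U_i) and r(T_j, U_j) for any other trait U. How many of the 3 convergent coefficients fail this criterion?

2

Convergent coefficients and their comparison sets:
TI (methods 1·2): 0.65 vs {0.18, 0.33, 0.68, 0.69} → fail.
ASC (methods 1·2): 0.33 vs {0.18, 0.33, 0.25, 0.39} → fail.
PS (methods 1·2): 0.70 vs {0.68, 0.69, 0.25, 0.39} → pass.
2 of 3 fail.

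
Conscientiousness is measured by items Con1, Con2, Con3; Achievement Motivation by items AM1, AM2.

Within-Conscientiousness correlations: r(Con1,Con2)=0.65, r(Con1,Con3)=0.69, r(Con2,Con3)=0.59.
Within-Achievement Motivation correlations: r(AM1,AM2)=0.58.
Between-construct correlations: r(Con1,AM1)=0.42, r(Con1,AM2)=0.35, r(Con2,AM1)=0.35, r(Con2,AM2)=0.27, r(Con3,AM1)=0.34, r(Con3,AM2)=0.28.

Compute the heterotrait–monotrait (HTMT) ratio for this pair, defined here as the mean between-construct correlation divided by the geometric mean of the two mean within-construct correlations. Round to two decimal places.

Between-construct mean = 2.01/6 = 0.3350.
Mean within-Con = 1.93/3 = 0.6433; mean within-AM = 0.58/1 = 0.5800.
Geometric mean = √(0.6433 × 0.5800) = 0.6108.
HTMT = 0.3350 / 0.6108 = 0.55.

0.55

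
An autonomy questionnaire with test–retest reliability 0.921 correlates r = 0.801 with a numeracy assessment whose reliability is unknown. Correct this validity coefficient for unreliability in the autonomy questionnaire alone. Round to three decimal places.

0.835

Single correction: r_c = r_obs / √r_xx = 0.801 / √0.921 = 0.801 / 0.9597 ≈ 0.835.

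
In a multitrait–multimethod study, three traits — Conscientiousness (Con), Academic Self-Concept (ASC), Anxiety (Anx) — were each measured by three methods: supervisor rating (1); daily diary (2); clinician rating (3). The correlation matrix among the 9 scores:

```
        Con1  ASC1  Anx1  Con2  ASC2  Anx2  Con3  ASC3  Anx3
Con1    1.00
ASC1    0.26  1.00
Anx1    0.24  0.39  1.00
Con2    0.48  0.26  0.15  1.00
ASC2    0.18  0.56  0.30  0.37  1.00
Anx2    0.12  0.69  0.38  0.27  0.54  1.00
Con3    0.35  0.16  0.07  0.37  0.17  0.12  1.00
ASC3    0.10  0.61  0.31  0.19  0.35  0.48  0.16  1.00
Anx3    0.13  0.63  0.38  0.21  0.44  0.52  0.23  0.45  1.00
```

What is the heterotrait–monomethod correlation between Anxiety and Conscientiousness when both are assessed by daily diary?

Different traits, same method: r(Anx2, Con2) = 0.27.

0.27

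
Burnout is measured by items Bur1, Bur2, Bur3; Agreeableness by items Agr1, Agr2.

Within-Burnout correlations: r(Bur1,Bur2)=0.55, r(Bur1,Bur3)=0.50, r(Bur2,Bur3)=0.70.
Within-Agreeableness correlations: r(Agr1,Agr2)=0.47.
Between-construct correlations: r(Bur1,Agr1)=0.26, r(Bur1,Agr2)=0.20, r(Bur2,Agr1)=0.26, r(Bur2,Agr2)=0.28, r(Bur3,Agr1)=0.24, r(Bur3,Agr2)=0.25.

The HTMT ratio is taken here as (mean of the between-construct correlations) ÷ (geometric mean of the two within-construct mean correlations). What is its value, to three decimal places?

0.474

Between-construct mean = 1.49/6 = 0.2483.
Mean within-Bur = 1.75/3 = 0.5833; mean within-Agr = 0.47/1 = 0.4700.
Geometric mean = √(0.5833 × 0.4700) = 0.5236.
HTMT = 0.2483 / 0.5236 = 0.474.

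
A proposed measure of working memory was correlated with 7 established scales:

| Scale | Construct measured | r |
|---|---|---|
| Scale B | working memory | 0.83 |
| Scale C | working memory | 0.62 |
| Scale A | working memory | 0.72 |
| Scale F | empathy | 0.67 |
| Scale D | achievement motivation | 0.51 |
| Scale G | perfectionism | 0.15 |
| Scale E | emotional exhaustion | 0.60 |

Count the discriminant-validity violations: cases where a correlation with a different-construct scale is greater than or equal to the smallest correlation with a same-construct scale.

Convergent (same construct = working memory): Scale B, Scale C, Scale A.
Smallest convergent = 0.62. Discriminant values: 0.67, 0.51, 0.15, 0.60; count ≥ 0.62 → 1.

1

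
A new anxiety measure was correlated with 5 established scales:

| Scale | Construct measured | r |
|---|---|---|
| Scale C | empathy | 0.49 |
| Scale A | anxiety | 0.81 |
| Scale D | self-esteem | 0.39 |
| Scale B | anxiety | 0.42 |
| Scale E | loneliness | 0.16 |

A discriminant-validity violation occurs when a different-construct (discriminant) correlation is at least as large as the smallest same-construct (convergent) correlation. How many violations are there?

Convergent (same construct = anxiety): Scale A, Scale B.
Smallest convergent = 0.42. Discriminant values: 0.49, 0.39, 0.16; count ≥ 0.42 → 1.

1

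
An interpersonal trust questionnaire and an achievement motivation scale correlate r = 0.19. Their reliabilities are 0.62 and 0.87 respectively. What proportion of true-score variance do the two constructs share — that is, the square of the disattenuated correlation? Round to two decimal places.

Disattenuated r = 0.19 / √(0.62 × 0.87) = 0.19 / 0.7344 = 0.2587.
Shared true-score variance = 0.2587² = 0.0669 ≈ 0.07.

0.07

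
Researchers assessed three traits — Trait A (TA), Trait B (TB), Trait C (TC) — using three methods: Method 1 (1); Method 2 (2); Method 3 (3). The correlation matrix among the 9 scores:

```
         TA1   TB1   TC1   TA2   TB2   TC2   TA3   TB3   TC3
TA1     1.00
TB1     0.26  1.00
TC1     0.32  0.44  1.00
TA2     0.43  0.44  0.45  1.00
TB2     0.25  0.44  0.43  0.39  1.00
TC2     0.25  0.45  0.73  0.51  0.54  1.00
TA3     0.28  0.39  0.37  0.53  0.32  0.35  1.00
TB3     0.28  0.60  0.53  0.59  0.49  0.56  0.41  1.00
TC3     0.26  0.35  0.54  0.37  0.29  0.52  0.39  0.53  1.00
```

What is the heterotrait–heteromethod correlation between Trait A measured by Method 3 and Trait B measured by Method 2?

Different traits and methods: r(TA3, TB2) = 0.32.

0.32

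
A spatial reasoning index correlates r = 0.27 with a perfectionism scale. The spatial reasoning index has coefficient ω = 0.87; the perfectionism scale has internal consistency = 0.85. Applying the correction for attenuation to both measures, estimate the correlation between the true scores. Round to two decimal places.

0.31

r_true = r_obs / √(r_xx · r_yy) = 0.27 / √(0.87 × 0.85) = 0.27 / √0.7395 = 0.27 / 0.8599 ≈ 0.31.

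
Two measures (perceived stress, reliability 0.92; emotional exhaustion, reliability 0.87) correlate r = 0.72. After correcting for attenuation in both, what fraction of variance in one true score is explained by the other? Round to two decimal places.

0.65

Disattenuated r = 0.72 / √(0.92 × 0.87) = 0.72 / 0.8947 = 0.8047.
Shared true-score variance = 0.8047² = 0.6475 ≈ 0.65.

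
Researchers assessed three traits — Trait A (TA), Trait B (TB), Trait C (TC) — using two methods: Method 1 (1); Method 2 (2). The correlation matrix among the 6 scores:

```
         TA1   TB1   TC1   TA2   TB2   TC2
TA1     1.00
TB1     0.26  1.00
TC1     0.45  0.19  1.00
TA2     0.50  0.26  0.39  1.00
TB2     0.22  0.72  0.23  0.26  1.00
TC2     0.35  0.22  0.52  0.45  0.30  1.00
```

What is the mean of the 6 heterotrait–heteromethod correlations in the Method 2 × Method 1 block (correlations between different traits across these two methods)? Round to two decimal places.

HTHM values (method 2 × method 1): 0.26, 0.39, 0.22, 0.23, 0.35, 0.22; mean = 1.67/6 = 0.28.

0.28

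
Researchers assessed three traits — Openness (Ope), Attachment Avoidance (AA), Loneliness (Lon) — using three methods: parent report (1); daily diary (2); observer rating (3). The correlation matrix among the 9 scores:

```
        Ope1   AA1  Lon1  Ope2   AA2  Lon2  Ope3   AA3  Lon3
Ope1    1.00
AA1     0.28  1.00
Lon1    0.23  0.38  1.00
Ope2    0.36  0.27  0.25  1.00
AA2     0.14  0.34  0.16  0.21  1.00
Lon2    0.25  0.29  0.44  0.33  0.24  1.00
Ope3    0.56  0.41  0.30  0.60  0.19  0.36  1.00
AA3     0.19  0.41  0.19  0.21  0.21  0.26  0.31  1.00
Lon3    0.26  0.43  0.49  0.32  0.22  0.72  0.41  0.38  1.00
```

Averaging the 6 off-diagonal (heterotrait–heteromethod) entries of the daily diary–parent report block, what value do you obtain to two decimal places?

HTHM values (method 2 × method 1): 0.27, 0.25, 0.14, 0.16, 0.25, 0.29; mean = 1.36/6 = 0.23.

0.23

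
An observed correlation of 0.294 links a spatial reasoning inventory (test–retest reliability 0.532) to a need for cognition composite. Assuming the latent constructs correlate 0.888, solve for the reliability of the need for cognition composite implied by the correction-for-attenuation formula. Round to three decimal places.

0.206

r_true = r_obs / √(r_xx · r_yy) ⇒ 0.888 = 0.294 / √(0.532 · r_yy).
√(0.532 · r_yy) = 0.294 / 0.888 = 0.3311; 0.532 · r_yy = 0.1096; r_yy = 0.1096 / 0.532 ≈ 0.206.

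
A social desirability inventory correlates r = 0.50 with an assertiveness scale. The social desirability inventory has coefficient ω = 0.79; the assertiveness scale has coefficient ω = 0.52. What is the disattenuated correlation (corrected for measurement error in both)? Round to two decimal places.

r_true = r_obs / √(r_xx · r_yy) = 0.50 / √(0.79 × 0.52) = 0.50 / √0.4108 = 0.50 / 0.6409 ≈ 0.78.

0.78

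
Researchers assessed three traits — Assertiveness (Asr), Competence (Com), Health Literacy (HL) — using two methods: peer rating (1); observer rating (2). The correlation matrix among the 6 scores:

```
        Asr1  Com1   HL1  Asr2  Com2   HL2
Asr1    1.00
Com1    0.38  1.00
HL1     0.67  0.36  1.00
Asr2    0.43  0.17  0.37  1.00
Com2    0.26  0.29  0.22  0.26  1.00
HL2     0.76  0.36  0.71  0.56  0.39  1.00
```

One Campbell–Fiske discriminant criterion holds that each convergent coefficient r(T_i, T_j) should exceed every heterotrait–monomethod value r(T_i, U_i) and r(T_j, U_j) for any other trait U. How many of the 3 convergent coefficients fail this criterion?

Checking each validity diagonal entry against its comparison values:
Asr (methods 1·2): 0.43 vs {0.38, 0.26, 0.67, 0.56} → fail.
Com (methods 1·2): 0.29 vs {0.38, 0.26, 0.36, 0.39} → fail.
HL (methods 1·2): 0.71 vs {0.67, 0.56, 0.36, 0.39} → pass.
2 of 3 fail.

2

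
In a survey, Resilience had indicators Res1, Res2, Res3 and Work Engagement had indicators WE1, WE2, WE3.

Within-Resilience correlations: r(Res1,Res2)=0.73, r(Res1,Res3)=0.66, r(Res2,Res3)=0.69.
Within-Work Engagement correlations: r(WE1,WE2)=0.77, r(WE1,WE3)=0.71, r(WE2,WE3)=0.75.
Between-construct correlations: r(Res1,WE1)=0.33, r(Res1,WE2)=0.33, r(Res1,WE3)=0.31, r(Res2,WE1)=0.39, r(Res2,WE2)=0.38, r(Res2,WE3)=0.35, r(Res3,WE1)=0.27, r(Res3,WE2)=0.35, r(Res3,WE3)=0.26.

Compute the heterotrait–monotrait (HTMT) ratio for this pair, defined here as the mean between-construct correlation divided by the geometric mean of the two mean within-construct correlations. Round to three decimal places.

0.460

Mean heterotrait r = 2.97/9 = 0.3300.
Mean within-Res = 2.08/3 = 0.6933; mean within-WE = 2.23/3 = 0.7433.
Geometric mean = √(0.6933 × 0.7433) = 0.7179.
HTMT = 0.3300 / 0.7179 = 0.460.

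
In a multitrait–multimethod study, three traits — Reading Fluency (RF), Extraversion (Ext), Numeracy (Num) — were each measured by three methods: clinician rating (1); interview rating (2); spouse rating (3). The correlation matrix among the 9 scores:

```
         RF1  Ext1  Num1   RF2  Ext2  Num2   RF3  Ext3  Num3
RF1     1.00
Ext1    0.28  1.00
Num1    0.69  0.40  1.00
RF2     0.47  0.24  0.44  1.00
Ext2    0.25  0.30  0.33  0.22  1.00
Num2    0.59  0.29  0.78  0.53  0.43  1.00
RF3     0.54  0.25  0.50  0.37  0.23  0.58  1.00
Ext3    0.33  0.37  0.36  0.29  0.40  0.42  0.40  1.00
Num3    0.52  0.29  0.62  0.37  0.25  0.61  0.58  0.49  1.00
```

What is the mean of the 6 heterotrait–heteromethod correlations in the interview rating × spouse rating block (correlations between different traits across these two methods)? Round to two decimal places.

0.36

HTHM values (method 2 × method 3): 0.29, 0.37, 0.23, 0.25, 0.58, 0.42; mean = 2.14/6 = 0.36.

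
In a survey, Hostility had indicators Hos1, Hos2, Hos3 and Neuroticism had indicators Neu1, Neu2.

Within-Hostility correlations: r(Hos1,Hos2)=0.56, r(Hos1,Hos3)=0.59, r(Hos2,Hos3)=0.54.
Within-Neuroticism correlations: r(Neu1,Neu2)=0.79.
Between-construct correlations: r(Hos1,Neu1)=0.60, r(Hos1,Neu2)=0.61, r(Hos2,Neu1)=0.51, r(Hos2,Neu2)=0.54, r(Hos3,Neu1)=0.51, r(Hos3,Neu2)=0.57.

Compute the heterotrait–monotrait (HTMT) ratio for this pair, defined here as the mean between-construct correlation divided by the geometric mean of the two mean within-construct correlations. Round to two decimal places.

0.83

Mean heterotrait r = 3.34/6 = 0.5567.
Mean within-Hos = 1.69/3 = 0.5633; mean within-Neu = 0.79/1 = 0.7900.
Geometric mean = √(0.5633 × 0.7900) = 0.6671.
HTMT = 0.5567 / 0.6671 = 0.83.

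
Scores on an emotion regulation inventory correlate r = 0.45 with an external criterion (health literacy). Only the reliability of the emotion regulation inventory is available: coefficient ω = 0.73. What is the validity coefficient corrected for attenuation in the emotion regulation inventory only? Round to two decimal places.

0.53

Single correction: r_c = r_obs / √r_xx = 0.45 / √0.73 = 0.45 / 0.8544 ≈ 0.53.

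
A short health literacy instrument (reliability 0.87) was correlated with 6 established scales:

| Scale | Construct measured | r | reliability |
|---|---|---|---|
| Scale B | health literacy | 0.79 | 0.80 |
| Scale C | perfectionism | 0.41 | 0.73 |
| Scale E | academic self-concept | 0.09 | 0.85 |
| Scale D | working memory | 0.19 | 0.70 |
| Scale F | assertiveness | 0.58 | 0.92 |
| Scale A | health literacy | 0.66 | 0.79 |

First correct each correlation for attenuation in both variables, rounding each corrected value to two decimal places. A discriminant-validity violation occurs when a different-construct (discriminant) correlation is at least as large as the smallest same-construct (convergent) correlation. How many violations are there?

Disattenuated r (r / √(r_scale · r_new)):
  Scale B (conv): 0.79 / √(0.80·0.87) = 0.95
  Scale C (disc): 0.41 / √(0.73·0.87) = 0.51
  Scale E (disc): 0.09 / √(0.85·0.87) = 0.10
  Scale D (disc): 0.19 / √(0.70·0.87) = 0.24
  Scale F (disc): 0.58 / √(0.92·0.87) = 0.65
  Scale A (conv): 0.66 / √(0.79·0.87) = 0.80
Smallest convergent = 0.80. Discriminant values: 0.51, 0.10, 0.24, 0.65; count ≥ 0.80 → 0.

0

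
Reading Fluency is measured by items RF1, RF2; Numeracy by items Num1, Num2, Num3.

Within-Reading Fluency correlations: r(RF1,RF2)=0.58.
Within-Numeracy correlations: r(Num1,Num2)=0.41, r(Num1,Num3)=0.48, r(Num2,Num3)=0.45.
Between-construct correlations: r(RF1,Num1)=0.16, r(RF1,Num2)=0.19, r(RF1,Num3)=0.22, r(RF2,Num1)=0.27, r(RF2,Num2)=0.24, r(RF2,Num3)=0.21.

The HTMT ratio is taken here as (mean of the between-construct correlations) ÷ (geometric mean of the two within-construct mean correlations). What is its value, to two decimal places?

Between-construct mean = 1.29/6 = 0.2150.
Mean within-RF = 0.58/1 = 0.5800; mean within-Num = 1.34/3 = 0.4467.
Geometric mean = √(0.5800 × 0.4467) = 0.5090.
HTMT = 0.2150 / 0.5090 = 0.42.

0.42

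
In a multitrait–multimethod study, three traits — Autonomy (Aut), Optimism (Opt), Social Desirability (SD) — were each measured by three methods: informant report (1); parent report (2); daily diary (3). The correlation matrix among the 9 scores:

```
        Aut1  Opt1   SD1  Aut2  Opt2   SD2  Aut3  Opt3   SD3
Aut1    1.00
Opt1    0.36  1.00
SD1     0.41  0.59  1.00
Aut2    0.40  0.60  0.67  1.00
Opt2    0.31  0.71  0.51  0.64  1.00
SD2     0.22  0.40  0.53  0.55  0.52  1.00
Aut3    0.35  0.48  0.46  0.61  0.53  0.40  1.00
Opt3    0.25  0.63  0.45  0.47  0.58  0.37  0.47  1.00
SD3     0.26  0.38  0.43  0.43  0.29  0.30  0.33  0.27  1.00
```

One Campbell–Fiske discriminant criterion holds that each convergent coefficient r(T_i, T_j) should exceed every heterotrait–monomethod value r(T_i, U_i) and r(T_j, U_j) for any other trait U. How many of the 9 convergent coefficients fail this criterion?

Checking each validity diagonal entry against its comparison values:
Aut (methods 1·2): 0.40 vs {0.36, 0.64, 0.41, 0.55} → fail.
Aut (methods 1·3): 0.35 vs {0.36, 0.47, 0.41, 0.33} → fail.
Aut (methods 2·3): 0.61 vs {0.64, 0.47, 0.55, 0.33} → fail.
Opt (methods 1·2): 0.71 vs {0.36, 0.64, 0.59, 0.52} → pass.
Opt (methods 1·3): 0.63 vs {0.36, 0.47, 0.59, 0.27} → pass.
Opt (methods 2·3): 0.58 vs {0.64, 0.47, 0.52, 0.27} → fail.
SD (methods 1·2): 0.53 vs {0.41, 0.55, 0.59, 0.52} → fail.
SD (methods 1·3): 0.43 vs {0.41, 0.33, 0.59, 0.27} → fail.
SD (methods 2·3): 0.30 vs {0.55, 0.33, 0.52, 0.27} → fail.
7 of 9 fail.

7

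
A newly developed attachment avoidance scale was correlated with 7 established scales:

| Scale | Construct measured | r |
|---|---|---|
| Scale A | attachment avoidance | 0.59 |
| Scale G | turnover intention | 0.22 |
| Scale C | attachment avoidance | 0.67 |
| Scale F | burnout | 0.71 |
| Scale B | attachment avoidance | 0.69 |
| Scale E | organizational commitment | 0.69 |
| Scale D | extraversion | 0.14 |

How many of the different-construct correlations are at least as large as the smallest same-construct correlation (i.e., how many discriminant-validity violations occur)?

2

Convergent (same construct = attachment avoidance): Scale A, Scale C, Scale B.
Smallest convergent = 0.59. Discriminant values: 0.22, 0.71, 0.69, 0.14; count ≥ 0.59 → 2.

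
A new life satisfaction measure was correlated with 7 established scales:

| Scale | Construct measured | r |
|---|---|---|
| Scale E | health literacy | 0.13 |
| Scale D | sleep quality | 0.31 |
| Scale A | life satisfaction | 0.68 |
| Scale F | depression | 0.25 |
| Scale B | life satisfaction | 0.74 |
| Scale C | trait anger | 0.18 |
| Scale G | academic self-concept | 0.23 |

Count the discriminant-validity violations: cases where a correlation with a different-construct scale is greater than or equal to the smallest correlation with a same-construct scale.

0

Convergent (same construct = life satisfaction): Scale A, Scale B.
Smallest convergent = 0.68. Discriminant values: 0.13, 0.31, 0.25, 0.18, 0.23; count ≥ 0.68 → 0.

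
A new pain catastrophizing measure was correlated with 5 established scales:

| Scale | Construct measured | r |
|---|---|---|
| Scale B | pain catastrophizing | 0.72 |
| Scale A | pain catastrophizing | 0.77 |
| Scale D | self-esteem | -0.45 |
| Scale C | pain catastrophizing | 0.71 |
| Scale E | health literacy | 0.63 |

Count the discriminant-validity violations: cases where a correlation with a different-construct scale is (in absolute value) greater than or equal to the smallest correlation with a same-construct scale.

Convergent (same construct = pain catastrophizing): Scale B, Scale A, Scale C.
Smallest convergent = 0.71. Discriminant |r|: 0.45, 0.63; count ≥ 0.71 → 0.

0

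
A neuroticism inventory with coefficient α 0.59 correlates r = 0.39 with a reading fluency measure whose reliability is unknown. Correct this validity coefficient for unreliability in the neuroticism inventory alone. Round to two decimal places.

0.51

Single correction: r_c = r_obs / √r_xx = 0.39 / √0.59 = 0.39 / 0.7681 ≈ 0.51.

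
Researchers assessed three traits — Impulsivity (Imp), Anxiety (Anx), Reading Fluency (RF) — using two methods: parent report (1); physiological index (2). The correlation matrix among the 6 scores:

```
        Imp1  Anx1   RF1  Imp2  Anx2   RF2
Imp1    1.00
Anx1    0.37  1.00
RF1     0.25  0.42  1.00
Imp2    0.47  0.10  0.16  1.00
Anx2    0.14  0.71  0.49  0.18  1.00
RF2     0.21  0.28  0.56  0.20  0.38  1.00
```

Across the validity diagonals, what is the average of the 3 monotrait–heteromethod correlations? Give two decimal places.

Convergent values: 0.47, 0.71, 0.56; mean = 1.74/3 = 0.58.

0.58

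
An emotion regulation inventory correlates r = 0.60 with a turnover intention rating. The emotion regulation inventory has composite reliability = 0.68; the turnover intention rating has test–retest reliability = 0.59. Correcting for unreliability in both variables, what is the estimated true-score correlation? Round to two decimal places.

r_true = r_obs / √(r_xx · r_yy) = 0.60 / √(0.68 × 0.59) = 0.60 / √0.4012 = 0.60 / 0.6334 ≈ 0.95.

0.95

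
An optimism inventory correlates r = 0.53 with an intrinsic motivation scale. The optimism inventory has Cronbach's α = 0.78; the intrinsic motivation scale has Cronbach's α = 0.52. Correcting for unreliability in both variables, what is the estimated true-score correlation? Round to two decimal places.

r_true = r_obs / √(r_xx · r_yy) = 0.53 / √(0.78 × 0.52) = 0.53 / √0.4056 = 0.53 / 0.6369 ≈ 0.83.

0.83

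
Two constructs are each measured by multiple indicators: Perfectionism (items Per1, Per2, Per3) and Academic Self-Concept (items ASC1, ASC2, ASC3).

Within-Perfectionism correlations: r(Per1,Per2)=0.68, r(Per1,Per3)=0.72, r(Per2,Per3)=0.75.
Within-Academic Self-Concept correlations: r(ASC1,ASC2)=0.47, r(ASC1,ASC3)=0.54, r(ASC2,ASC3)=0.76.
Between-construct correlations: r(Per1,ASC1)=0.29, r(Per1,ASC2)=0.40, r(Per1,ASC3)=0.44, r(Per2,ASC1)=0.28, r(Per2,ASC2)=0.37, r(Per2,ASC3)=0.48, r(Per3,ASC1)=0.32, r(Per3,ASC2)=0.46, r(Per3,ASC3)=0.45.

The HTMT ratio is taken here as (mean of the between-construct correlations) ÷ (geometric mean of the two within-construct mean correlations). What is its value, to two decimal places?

Between-construct mean = 3.49/9 = 0.3878.
Mean within-Per = 2.15/3 = 0.7167; mean within-ASC = 1.77/3 = 0.5900.
Geometric mean = √(0.7167 × 0.5900) = 0.6503.
HTMT = 0.3878 / 0.6503 = 0.60.

0.60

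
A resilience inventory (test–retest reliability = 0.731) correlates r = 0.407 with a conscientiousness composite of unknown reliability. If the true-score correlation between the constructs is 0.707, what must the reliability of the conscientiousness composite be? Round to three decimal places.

r_true = r_obs / √(r_xx · r_yy) ⇒ 0.707 = 0.407 / √(0.731 · r_yy).
√(0.731 · r_yy) = 0.407 / 0.707 = 0.5757; 0.731 · r_yy = 0.3314; r_yy = 0.3314 / 0.731 ≈ 0.453.

0.453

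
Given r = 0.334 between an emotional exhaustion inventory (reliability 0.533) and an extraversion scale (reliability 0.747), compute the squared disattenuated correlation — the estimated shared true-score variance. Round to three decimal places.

0.280

Disattenuated r = 0.334 / √(0.533 × 0.747) = 0.334 / 0.6310 = 0.5293.
Shared true-score variance = 0.5293² = 0.2802 ≈ 0.280.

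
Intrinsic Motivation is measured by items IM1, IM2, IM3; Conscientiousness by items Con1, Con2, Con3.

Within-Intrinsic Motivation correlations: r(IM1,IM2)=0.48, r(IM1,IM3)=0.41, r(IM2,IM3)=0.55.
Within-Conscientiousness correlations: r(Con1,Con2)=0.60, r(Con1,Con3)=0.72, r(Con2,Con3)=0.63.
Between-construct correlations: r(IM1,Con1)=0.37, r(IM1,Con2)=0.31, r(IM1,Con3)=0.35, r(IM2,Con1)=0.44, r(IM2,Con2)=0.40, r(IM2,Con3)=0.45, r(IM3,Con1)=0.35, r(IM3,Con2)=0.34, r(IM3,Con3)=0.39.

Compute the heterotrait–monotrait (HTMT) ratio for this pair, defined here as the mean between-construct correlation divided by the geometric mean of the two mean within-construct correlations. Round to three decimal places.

Between-construct mean = 3.40/9 = 0.3778.
Mean within-IM = 1.44/3 = 0.4800; mean within-Con = 1.95/3 = 0.6500.
Geometric mean = √(0.4800 × 0.6500) = 0.5586.
HTMT = 0.3778 / 0.5586 = 0.676.

0.676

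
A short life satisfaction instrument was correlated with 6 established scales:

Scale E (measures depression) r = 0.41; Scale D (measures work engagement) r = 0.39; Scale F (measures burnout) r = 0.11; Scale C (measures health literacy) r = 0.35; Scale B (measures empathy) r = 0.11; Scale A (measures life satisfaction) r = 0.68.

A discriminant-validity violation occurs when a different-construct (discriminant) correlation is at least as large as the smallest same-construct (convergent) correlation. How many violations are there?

0

Convergent (same construct = life satisfaction): Scale A.
Smallest convergent = 0.68. Discriminant values: 0.41, 0.39, 0.11, 0.35, 0.11; count ≥ 0.68 → 0.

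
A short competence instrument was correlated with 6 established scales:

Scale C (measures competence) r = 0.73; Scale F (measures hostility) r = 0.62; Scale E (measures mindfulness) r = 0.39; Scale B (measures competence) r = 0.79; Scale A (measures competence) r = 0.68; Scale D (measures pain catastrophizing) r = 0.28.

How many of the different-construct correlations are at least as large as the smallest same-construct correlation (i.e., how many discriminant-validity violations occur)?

0

Convergent (same construct = competence): Scale C, Scale B, Scale A.
Smallest convergent = 0.68. Discriminant values: 0.62, 0.39, 0.28; count ≥ 0.68 → 0.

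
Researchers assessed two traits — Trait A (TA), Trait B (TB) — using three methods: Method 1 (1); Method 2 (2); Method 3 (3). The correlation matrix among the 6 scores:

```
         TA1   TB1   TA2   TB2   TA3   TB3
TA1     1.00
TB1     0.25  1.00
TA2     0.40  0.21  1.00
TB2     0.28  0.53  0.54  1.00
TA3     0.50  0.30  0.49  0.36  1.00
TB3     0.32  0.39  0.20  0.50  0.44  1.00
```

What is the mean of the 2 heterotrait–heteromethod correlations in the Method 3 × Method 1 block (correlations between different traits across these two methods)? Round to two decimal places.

0.31

HTHM values (method 3 × method 1): 0.30, 0.32; mean = 0.62/2 = 0.31.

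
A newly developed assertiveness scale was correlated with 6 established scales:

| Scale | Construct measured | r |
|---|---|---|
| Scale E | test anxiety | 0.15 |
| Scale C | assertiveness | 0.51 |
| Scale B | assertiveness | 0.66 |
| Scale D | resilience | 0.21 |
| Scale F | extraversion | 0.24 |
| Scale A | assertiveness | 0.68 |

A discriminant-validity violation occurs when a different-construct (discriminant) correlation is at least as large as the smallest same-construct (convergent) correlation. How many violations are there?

Convergent (same construct = assertiveness): Scale C, Scale B, Scale A.
Smallest convergent = 0.51. Discriminant values: 0.15, 0.21, 0.24; count ≥ 0.51 → 0.

0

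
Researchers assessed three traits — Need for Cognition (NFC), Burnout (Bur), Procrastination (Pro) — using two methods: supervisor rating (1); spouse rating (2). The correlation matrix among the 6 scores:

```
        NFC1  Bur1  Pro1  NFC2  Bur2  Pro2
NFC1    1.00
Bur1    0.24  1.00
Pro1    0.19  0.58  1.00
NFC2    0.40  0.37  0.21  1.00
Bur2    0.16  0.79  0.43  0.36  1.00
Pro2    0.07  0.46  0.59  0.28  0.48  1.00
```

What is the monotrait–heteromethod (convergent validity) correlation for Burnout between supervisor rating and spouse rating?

0.79

Same trait (Bur), different methods: r(Bur1, Bur2) = 0.79.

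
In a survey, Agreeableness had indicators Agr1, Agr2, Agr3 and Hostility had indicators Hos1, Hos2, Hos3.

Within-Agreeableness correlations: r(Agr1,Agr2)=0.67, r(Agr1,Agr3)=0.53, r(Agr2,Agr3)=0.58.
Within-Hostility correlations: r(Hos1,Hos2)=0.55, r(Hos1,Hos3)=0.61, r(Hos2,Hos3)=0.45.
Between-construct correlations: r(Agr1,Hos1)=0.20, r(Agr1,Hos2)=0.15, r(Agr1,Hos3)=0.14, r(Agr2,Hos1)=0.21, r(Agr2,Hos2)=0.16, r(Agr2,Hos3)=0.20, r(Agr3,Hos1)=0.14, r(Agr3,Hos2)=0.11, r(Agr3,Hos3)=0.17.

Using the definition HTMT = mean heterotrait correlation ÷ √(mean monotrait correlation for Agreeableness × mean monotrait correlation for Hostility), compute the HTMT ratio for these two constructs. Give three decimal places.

0.291

Mean heterotrait r = 1.48/9 = 0.1644.
Mean within-Agr = 1.78/3 = 0.5933; mean within-Hos = 1.61/3 = 0.5367.
Geometric mean = √(0.5933 × 0.5367) = 0.5643.
HTMT = 0.1644 / 0.5643 = 0.291.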